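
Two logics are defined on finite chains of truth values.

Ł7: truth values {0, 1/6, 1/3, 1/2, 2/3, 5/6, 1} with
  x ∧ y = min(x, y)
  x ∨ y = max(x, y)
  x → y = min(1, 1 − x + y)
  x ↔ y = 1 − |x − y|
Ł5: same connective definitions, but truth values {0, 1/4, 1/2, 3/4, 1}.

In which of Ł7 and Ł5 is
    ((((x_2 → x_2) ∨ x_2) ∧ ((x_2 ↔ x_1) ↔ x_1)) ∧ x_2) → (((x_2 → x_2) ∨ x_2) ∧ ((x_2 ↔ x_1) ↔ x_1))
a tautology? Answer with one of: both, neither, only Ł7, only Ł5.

both

In Ł7: every assignment gives 1 — tautology.
In Ł5: every assignment gives 1 — tautology.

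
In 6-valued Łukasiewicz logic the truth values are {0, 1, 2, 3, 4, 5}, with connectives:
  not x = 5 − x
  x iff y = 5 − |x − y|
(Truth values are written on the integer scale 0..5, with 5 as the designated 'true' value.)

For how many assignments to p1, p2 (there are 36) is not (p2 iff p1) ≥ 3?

12

value 5: 2 assignments (counts)
value 4: 4 assignments (counts)
value 3: 6 assignments (counts)
value 2: 8 assignments
value 1: 10 assignments
value 0: 6 assignments
So 12 of the 36 assignments meet the threshold.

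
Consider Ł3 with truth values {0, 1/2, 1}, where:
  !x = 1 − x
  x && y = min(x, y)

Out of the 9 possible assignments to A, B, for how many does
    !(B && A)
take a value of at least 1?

5

A = 0, B = 0 ↦ 1  ≥
A = 0, B = 1/2 ↦ 1  ≥
A = 0, B = 1 ↦ 1  ≥
A = 1/2, B = 0 ↦ 1  ≥
A = 1/2, B = 1/2 ↦ 1/2  <
A = 1/2, B = 1 ↦ 1/2  <
A = 1, B = 0 ↦ 1  ≥
A = 1, B = 1/2 ↦ 1/2  <
A = 1, B = 1 ↦ 0  <
So 5 of the 9 assignments meet the threshold.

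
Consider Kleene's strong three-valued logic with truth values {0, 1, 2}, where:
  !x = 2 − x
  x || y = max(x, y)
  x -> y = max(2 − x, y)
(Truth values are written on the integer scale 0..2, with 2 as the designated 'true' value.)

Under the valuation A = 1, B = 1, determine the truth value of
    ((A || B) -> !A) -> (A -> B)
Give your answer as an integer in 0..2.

A || B = 1 || 1 = 1
!A = !1 = 1
(A || B) -> !A = 1 -> 1 = 1
A -> B = 1 -> 1 = 1
((A || B) -> !A) -> (A -> B) = 1 -> 1 = 1

1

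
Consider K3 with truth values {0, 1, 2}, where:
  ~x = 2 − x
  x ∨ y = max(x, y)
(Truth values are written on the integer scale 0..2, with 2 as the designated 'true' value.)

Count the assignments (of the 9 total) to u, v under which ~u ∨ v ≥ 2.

u = 0, v = 0 ↦ 2  ≥
u = 0, v = 1 ↦ 2  ≥
u = 0, v = 2 ↦ 2  ≥
u = 1, v = 0 ↦ 1  <
u = 1, v = 1 ↦ 1  <
u = 1, v = 2 ↦ 2  ≥
u = 2, v = 0 ↦ 0  <
u = 2, v = 1 ↦ 1  <
u = 2, v = 2 ↦ 2  ≥
So 5 of the 9 assignments meet the threshold.

5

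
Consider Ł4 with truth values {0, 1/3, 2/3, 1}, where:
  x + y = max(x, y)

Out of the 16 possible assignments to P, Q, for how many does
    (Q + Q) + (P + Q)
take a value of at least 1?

P = 0, Q = 0 ↦ 0  <
P = 0, Q = 1/3 ↦ 1/3  <
P = 0, Q = 2/3 ↦ 2/3  <
P = 0, Q = 1 ↦ 1  ≥
P = 1/3, Q = 0 ↦ 1/3  <
P = 1/3, Q = 1/3 ↦ 1/3  <
P = 1/3, Q = 2/3 ↦ 2/3  <
P = 1/3, Q = 1 ↦ 1  ≥
P = 2/3, Q = 0 ↦ 2/3  <
P = 2/3, Q = 1/3 ↦ 2/3  <
P = 2/3, Q = 2/3 ↦ 2/3  <
P = 2/3, Q = 1 ↦ 1  ≥
P = 1, Q = 0 ↦ 1  ≥
P = 1, Q = 1/3 ↦ 1  ≥
P = 1, Q = 2/3 ↦ 1  ≥
P = 1, Q = 1 ↦ 1  ≥
So 7 of the 16 assignments meet the threshold.

7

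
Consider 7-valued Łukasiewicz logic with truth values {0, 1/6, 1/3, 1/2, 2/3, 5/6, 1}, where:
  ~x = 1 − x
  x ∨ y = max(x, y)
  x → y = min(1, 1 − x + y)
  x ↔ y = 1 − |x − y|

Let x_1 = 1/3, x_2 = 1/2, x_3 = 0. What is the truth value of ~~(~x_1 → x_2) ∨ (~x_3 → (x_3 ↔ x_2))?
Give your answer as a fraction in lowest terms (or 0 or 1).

~x_1 = ~1/3 = 2/3
~x_1 → x_2 = 2/3 → 1/2 = 5/6
~(~x_1 → x_2) = ~5/6 = 1/6
~~(~x_1 → x_2) = ~1/6 = 5/6
~x_3 = ~0 = 1
x_3 ↔ x_2 = 0 ↔ 1/2 = 1/2
~x_3 → (x_3 ↔ x_2) = 1 → 1/2 = 1/2
~~(~x_1 → x_2) ∨ (~x_3 → (x_3 ↔ x_2)) = 5/6 ∨ 1/2 = 5/6

5/6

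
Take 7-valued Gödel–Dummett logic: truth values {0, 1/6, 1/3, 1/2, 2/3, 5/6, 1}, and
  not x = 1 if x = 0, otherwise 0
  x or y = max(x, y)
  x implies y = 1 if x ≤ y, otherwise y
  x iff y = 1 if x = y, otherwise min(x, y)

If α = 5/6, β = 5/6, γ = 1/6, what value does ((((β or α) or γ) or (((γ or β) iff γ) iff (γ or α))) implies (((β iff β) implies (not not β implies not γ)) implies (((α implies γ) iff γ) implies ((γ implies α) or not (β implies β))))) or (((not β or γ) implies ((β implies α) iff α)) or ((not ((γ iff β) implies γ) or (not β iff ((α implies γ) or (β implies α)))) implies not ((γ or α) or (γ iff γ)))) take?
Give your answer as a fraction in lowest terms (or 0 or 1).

β or α = 5/6 or 5/6 = 5/6
(β or α) or γ = 5/6 or 1/6 = 5/6
γ or β = 1/6 or 5/6 = 5/6
(γ or β) iff γ = 5/6 iff 1/6 = 1/6
γ or α = 1/6 or 5/6 = 5/6
((γ or β) iff γ) iff (γ or α) = 1/6 iff 5/6 = 1/6
((β or α) or γ) or (((γ or β) iff γ) iff (γ or α)) = 5/6 or 1/6 = 5/6
β iff β = 5/6 iff 5/6 = 1
not β = not 5/6 = 0
not not β = not 0 = 1
not γ = not 1/6 = 0
not not β implies not γ = 1 implies 0 = 0
(β iff β) implies (not not β implies not γ) = 1 implies 0 = 0
α implies γ = 5/6 implies 1/6 = 1/6
(α implies γ) iff γ = 1/6 iff 1/6 = 1
γ implies α = 1/6 implies 5/6 = 1
β implies β = 5/6 implies 5/6 = 1
not (β implies β) = not 1 = 0
(γ implies α) or not (β implies β) = 1 or 0 = 1
((α implies γ) iff γ) implies ((γ implies α) or not (β implies β)) = 1 implies 1 = 1
((β iff β) implies (not not β implies not γ)) implies (((α implies γ) iff γ) implies ((γ implies α) or not (β implies β))) = 0 implies 1 = 1
(((β or α) or γ) or (((γ or β) iff γ) iff (γ or α))) implies (((β iff β) implies (not not β implies not γ)) implies (((α implies γ) iff γ) implies ((γ implies α) or not (β implies β)))) = 5/6 implies 1 = 1
not β = not 5/6 = 0
not β or γ = 0 or 1/6 = 1/6
β implies α = 5/6 implies 5/6 = 1
(β implies α) iff α = 1 iff 5/6 = 5/6
(not β or γ) implies ((β implies α) iff α) = 1/6 implies 5/6 = 1
γ iff β = 1/6 iff 5/6 = 1/6
(γ iff β) implies γ = 1/6 implies 1/6 = 1
not ((γ iff β) implies γ) = not 1 = 0
not β = not 5/6 = 0
α implies γ = 5/6 implies 1/6 = 1/6
β implies α = 5/6 implies 5/6 = 1
(α implies γ) or (β implies α) = 1/6 or 1 = 1
not β iff ((α implies γ) or (β implies α)) = 0 iff 1 = 0
not ((γ iff β) implies γ) or (not β iff ((α implies γ) or (β implies α))) = 0 or 0 = 0
γ or α = 1/6 or 5/6 = 5/6
γ iff γ = 1/6 iff 1/6 = 1
(γ or α) or (γ iff γ) = 5/6 or 1 = 1
not ((γ or α) or (γ iff γ)) = not 1 = 0
(not ((γ iff β) implies γ) or (not β iff ((α implies γ) or (β implies α)))) implies not ((γ or α) or (γ iff γ)) = 0 implies 0 = 1
((not β or γ) implies ((β implies α) iff α)) or ((not ((γ iff β) implies γ) or (not β iff ((α implies γ) or (β implies α)))) implies not ((γ or α) or (γ iff γ))) = 1 or 1 = 1
((((β or α) or γ) or (((γ or β) iff γ) iff (γ or α))) implies (((β iff β) implies (not not β implies not γ)) implies (((α implies γ) iff γ) implies ((γ implies α) or not (β implies β))))) or (((not β or γ) implies ((β implies α) iff α)) or ((not ((γ iff β) implies γ) or (not β iff ((α implies γ) or (β implies α)))) implies not ((γ or α) or (γ iff γ)))) = 1 or 1 = 1

1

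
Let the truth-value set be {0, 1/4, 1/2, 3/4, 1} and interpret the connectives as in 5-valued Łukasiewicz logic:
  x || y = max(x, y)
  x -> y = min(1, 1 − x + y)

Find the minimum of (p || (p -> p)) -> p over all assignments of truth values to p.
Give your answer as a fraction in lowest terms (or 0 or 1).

Take p = 0:
p -> p = 0 -> 0 = 1
p || (p -> p) = 0 || 1 = 1
(p || (p -> p)) -> p = 1 -> 0 = 0
No assignment yields a value below 0, so this is the minimum.

0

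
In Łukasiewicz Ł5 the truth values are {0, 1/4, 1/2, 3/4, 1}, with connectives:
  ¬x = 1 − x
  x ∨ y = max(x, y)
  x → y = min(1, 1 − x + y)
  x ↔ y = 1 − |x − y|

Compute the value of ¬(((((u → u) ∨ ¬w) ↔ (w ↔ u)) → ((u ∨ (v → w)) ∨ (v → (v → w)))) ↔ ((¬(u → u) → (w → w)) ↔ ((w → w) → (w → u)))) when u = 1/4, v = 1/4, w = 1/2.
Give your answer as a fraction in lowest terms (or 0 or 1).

u → u = 1/4 → 1/4 = 1
¬w = ¬1/2 = 1/2
(u → u) ∨ ¬w = 1 ∨ 1/2 = 1
w ↔ u = 1/2 ↔ 1/4 = 3/4
((u → u) ∨ ¬w) ↔ (w ↔ u) = 1 ↔ 3/4 = 3/4
v → w = 1/4 → 1/2 = 1
u ∨ (v → w) = 1/4 ∨ 1 = 1
v → w = 1/4 → 1/2 = 1
v → (v → w) = 1/4 → 1 = 1
(u ∨ (v → w)) ∨ (v → (v → w)) = 1 ∨ 1 = 1
(((u → u) ∨ ¬w) ↔ (w ↔ u)) → ((u ∨ (v → w)) ∨ (v → (v → w))) = 3/4 → 1 = 1
u → u = 1/4 → 1/4 = 1
¬(u → u) = ¬1 = 0
w → w = 1/2 → 1/2 = 1
¬(u → u) → (w → w) = 0 → 1 = 1
w → w = 1/2 → 1/2 = 1
w → u = 1/2 → 1/4 = 3/4
(w → w) → (w → u) = 1 → 3/4 = 3/4
(¬(u → u) → (w → w)) ↔ ((w → w) → (w → u)) = 1 ↔ 3/4 = 3/4
((((u → u) ∨ ¬w) ↔ (w ↔ u)) → ((u ∨ (v → w)) ∨ (v → (v → w)))) ↔ ((¬(u → u) → (w → w)) ↔ ((w → w) → (w → u))) = 1 ↔ 3/4 = 3/4
¬(((((u → u) ∨ ¬w) ↔ (w ↔ u)) → ((u ∨ (v → w)) ∨ (v → (v → w)))) ↔ ((¬(u → u) → (w → w)) ↔ ((w → w) → (w → u)))) = ¬3/4 = 1/4

1/4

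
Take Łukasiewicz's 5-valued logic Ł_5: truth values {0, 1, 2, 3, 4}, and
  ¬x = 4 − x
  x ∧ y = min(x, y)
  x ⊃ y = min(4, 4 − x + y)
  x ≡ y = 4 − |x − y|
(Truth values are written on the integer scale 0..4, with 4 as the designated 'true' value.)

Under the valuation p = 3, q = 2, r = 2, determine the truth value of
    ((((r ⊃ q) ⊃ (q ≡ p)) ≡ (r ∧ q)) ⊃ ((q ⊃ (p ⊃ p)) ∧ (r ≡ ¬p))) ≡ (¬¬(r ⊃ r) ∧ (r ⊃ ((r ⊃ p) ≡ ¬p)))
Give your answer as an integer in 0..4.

r ⊃ q = 2 ⊃ 2 = 4
q ≡ p = 2 ≡ 3 = 3
(r ⊃ q) ⊃ (q ≡ p) = 4 ⊃ 3 = 3
r ∧ q = 2 ∧ 2 = 2
((r ⊃ q) ⊃ (q ≡ p)) ≡ (r ∧ q) = 3 ≡ 2 = 3
p ⊃ p = 3 ⊃ 3 = 4
q ⊃ (p ⊃ p) = 2 ⊃ 4 = 4
¬p = ¬3 = 1
r ≡ ¬p = 2 ≡ 1 = 3
(q ⊃ (p ⊃ p)) ∧ (r ≡ ¬p) = 4 ∧ 3 = 3
(((r ⊃ q) ⊃ (q ≡ p)) ≡ (r ∧ q)) ⊃ ((q ⊃ (p ⊃ p)) ∧ (r ≡ ¬p)) = 3 ⊃ 3 = 4
r ⊃ r = 2 ⊃ 2 = 4
¬(r ⊃ r) = ¬4 = 0
¬¬(r ⊃ r) = ¬0 = 4
r ⊃ p = 2 ⊃ 3 = 4
¬p = ¬3 = 1
(r ⊃ p) ≡ ¬p = 4 ≡ 1 = 1
r ⊃ ((r ⊃ p) ≡ ¬p) = 2 ⊃ 1 = 3
¬¬(r ⊃ r) ∧ (r ⊃ ((r ⊃ p) ≡ ¬p)) = 4 ∧ 3 = 3
((((r ⊃ q) ⊃ (q ≡ p)) ≡ (r ∧ q)) ⊃ ((q ⊃ (p ⊃ p)) ∧ (r ≡ ¬p))) ≡ (¬¬(r ⊃ r) ∧ (r ⊃ ((r ⊃ p) ≡ ¬p))) = 4 ≡ 3 = 3

3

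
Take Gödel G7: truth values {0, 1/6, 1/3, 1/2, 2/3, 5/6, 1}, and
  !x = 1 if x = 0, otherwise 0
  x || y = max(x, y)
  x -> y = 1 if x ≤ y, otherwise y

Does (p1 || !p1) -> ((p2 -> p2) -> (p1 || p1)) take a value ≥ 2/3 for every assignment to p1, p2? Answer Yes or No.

No

Counterexample: take p1 = 0, p2 = 0.
!p1 = !0 = 1
p1 || !p1 = 0 || 1 = 1
p2 -> p2 = 0 -> 0 = 1
p1 || p1 = 0 || 0 = 0
(p2 -> p2) -> (p1 || p1) = 1 -> 0 = 0
(p1 || !p1) -> ((p2 -> p2) -> (p1 || p1)) = 1 -> 0 = 0
This gives 0, which is below 2/3.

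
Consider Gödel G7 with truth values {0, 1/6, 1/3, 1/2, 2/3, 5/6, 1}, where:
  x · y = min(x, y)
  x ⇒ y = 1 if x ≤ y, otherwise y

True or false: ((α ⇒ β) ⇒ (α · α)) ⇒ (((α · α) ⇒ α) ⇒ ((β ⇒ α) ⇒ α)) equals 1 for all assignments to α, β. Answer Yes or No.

No

Counterexample: take α = 1/6, β = 0.
α ⇒ β = 1/6 ⇒ 0 = 0
α · α = 1/6 · 1/6 = 1/6
(α ⇒ β) ⇒ (α · α) = 0 ⇒ 1/6 = 1
α · α = 1/6 · 1/6 = 1/6
(α · α) ⇒ α = 1/6 ⇒ 1/6 = 1
β ⇒ α = 0 ⇒ 1/6 = 1
(β ⇒ α) ⇒ α = 1 ⇒ 1/6 = 1/6
((α · α) ⇒ α) ⇒ ((β ⇒ α) ⇒ α) = 1 ⇒ 1/6 = 1/6
((α ⇒ β) ⇒ (α · α)) ⇒ (((α · α) ⇒ α) ⇒ ((β ⇒ α) ⇒ α)) = 1 ⇒ 1/6 = 1/6
This gives 1/6 ≠ 1.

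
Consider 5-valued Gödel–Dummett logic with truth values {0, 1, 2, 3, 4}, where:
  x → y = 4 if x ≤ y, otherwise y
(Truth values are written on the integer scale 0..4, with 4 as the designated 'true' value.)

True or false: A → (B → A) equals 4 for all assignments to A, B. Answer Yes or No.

At A = 3, B = 3, for instance:
B → A = 3 → 3 = 4
A → (B → A) = 3 → 4 = 4
and checking the remaining 24 assignments likewise gives ≥ 4 in every case.

Yes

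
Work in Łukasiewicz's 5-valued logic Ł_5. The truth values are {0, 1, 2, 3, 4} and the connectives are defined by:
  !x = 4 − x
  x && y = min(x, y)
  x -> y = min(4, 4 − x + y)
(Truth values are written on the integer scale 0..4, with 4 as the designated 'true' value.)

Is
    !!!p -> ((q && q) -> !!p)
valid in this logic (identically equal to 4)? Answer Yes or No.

No

Counterexample: take p = 0, q = 1.
!p = !0 = 4
!!p = !4 = 0
!!!p = !0 = 4
q && q = 1 && 1 = 1
!p = !0 = 4
!!p = !4 = 0
(q && q) -> !!p = 1 -> 0 = 3
!!!p -> ((q && q) -> !!p) = 4 -> 3 = 3
This gives 3 ≠ 4.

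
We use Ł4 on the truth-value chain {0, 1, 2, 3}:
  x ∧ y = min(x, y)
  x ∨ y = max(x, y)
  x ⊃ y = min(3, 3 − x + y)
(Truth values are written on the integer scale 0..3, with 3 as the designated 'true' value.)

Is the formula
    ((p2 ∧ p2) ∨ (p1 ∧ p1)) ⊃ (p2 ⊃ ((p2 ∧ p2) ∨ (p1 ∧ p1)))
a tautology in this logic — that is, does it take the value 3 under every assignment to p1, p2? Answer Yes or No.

p1 = 0, p2 = 0 ↦ 3
p1 = 0, p2 = 1 ↦ 3
p1 = 0, p2 = 2 ↦ 3
p1 = 0, p2 = 3 ↦ 3
p1 = 1, p2 = 0 ↦ 3
p1 = 1, p2 = 1 ↦ 3
p1 = 1, p2 = 2 ↦ 3
p1 = 1, p2 = 3 ↦ 3
p1 = 2, p2 = 0 ↦ 3
p1 = 2, p2 = 1 ↦ 3
p1 = 2, p2 = 2 ↦ 3
p1 = 2, p2 = 3 ↦ 3
p1 = 3, p2 = 0 ↦ 3
p1 = 3, p2 = 1 ↦ 3
p1 = 3, p2 = 2 ↦ 3
p1 = 3, p2 = 3 ↦ 3
Every assignment gives a value ≥ 3.

Yes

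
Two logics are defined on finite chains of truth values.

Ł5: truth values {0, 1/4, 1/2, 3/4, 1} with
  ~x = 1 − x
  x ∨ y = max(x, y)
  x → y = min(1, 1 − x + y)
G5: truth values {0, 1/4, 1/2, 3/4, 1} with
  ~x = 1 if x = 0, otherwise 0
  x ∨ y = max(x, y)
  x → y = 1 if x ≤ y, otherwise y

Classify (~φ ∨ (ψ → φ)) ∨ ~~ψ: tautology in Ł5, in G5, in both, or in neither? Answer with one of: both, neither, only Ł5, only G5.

only G5

In Ł5: at φ = 1/4, ψ = 1/2 the value is 3/4 — not a tautology.
In G5: every assignment gives 1 — tautology.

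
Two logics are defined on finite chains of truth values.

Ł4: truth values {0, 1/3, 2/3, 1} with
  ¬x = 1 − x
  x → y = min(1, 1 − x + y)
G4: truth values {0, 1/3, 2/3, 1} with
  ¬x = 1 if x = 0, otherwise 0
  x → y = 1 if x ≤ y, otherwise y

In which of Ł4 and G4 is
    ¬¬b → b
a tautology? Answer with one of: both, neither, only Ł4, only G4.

only Ł4

In Ł4: every assignment gives 1 — tautology.
In G4: at b = 1/3 the value is 1/3 — not a tautology.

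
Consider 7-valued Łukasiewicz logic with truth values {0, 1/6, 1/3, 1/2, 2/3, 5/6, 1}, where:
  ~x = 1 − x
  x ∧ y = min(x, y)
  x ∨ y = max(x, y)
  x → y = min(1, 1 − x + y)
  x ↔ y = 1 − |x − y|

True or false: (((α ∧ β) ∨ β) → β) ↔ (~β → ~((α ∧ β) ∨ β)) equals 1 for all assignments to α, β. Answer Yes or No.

Yes

At α = 1/3, β = 1/6, for instance:
α ∧ β = 1/3 ∧ 1/6 = 1/6
(α ∧ β) ∨ β = 1/6 ∨ 1/6 = 1/6
((α ∧ β) ∨ β) → β = 1/6 → 1/6 = 1
~β = ~1/6 = 5/6
~((α ∧ β) ∨ β) = ~1/6 = 5/6
~β → ~((α ∧ β) ∨ β) = 5/6 → 5/6 = 1
(((α ∧ β) ∨ β) → β) ↔ (~β → ~((α ∧ β) ∨ β)) = 1 ↔ 1 = 1
and checking the remaining 48 assignments likewise gives ≥ 1 in every case.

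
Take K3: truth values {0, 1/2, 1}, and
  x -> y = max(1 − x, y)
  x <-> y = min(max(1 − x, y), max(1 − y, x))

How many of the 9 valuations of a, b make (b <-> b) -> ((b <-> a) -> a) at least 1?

a = 0, b = 0 ↦ 0  <
a = 0, b = 1/2 ↦ 1/2  <
a = 0, b = 1 ↦ 1  ≥
a = 1/2, b = 0 ↦ 1/2  <
a = 1/2, b = 1/2 ↦ 1/2  <
a = 1/2, b = 1 ↦ 1/2  <
a = 1, b = 0 ↦ 1  ≥
a = 1, b = 1/2 ↦ 1  ≥
a = 1, b = 1 ↦ 1  ≥
So 4 of the 9 assignments meet the threshold.

4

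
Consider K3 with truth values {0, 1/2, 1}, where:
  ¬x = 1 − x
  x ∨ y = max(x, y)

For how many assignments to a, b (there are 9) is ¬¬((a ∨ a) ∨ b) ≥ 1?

5

a = 0, b = 0 ↦ 0  <
a = 0, b = 1/2 ↦ 1/2  <
a = 0, b = 1 ↦ 1  ≥
a = 1/2, b = 0 ↦ 1/2  <
a = 1/2, b = 1/2 ↦ 1/2  <
a = 1/2, b = 1 ↦ 1  ≥
a = 1, b = 0 ↦ 1  ≥
a = 1, b = 1/2 ↦ 1  ≥
a = 1, b = 1 ↦ 1  ≥
So 5 of the 9 assignments meet the threshold.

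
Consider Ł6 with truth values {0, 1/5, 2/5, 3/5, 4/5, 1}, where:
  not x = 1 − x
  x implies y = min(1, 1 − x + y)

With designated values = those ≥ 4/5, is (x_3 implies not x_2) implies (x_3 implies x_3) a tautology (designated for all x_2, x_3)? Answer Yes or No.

Yes

At x_2 = 4/5, x_3 = 2/5, for instance:
not x_2 = not 4/5 = 1/5
x_3 implies not x_2 = 2/5 implies 1/5 = 4/5
x_3 implies x_3 = 2/5 implies 2/5 = 1
(x_3 implies not x_2) implies (x_3 implies x_3) = 4/5 implies 1 = 1
and checking the remaining 35 assignments likewise gives ≥ 4/5 in every case.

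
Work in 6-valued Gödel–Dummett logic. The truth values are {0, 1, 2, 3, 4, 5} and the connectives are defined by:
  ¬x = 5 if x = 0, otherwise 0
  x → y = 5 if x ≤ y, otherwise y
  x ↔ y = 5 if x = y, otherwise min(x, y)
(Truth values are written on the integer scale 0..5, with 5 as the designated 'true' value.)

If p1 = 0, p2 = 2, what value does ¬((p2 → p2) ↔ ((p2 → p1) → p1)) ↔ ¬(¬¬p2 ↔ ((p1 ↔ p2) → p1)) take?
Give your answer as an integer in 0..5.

p2 → p2 = 2 → 2 = 5
p2 → p1 = 2 → 0 = 0
(p2 → p1) → p1 = 0 → 0 = 5
(p2 → p2) ↔ ((p2 → p1) → p1) = 5 ↔ 5 = 5
¬((p2 → p2) ↔ ((p2 → p1) → p1)) = ¬5 = 0
¬p2 = ¬2 = 0
¬¬p2 = ¬0 = 5
p1 ↔ p2 = 0 ↔ 2 = 0
(p1 ↔ p2) → p1 = 0 → 0 = 5
¬¬p2 ↔ ((p1 ↔ p2) → p1) = 5 ↔ 5 = 5
¬(¬¬p2 ↔ ((p1 ↔ p2) → p1)) = ¬5 = 0
¬((p2 → p2) ↔ ((p2 → p1) → p1)) ↔ ¬(¬¬p2 ↔ ((p1 ↔ p2) → p1)) = 0 ↔ 0 = 5

5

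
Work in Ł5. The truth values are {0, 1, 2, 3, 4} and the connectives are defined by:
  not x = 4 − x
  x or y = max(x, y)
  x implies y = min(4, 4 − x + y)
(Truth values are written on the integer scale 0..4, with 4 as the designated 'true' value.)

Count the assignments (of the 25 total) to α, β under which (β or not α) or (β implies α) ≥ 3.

value 4: 22 assignments (counts)
value 3: 3 assignments (counts)
So 25 of the 25 assignments meet the threshold.

25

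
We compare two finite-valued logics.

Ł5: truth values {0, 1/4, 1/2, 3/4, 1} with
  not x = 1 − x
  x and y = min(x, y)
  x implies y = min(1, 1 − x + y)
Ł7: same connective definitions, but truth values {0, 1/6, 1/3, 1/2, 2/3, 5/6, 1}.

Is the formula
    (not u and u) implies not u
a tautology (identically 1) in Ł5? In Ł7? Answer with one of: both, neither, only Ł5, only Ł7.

both

In Ł5: every assignment gives 1 — tautology.
In Ł7: every assignment gives 1 — tautology.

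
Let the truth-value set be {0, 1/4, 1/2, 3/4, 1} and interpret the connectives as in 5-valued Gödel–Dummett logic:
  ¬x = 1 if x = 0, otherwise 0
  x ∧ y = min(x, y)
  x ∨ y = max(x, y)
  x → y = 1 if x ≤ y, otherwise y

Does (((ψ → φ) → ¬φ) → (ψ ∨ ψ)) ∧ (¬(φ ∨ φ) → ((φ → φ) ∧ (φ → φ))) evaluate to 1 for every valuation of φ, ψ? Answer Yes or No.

Counterexample: take φ = 0, ψ = 0.
ψ → φ = 0 → 0 = 1
¬φ = ¬0 = 1
(ψ → φ) → ¬φ = 1 → 1 = 1
ψ ∨ ψ = 0 ∨ 0 = 0
((ψ → φ) → ¬φ) → (ψ ∨ ψ) = 1 → 0 = 0
φ ∨ φ = 0 ∨ 0 = 0
¬(φ ∨ φ) = ¬0 = 1
φ → φ = 0 → 0 = 1
φ → φ = 0 → 0 = 1
(φ → φ) ∧ (φ → φ) = 1 ∧ 1 = 1
¬(φ ∨ φ) → ((φ → φ) ∧ (φ → φ)) = 1 → 1 = 1
(((ψ → φ) → ¬φ) → (ψ ∨ ψ)) ∧ (¬(φ ∨ φ) → ((φ → φ) ∧ (φ → φ))) = 0 ∧ 1 = 0
This gives 0 ≠ 1.

No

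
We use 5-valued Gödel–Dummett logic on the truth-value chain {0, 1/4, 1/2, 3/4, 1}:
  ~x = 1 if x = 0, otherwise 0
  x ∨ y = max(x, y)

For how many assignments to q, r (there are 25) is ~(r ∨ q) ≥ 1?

value 1: 1 assignment (counts)
value 0: 24 assignments
So 1 of the 25 assignments meets the threshold.

1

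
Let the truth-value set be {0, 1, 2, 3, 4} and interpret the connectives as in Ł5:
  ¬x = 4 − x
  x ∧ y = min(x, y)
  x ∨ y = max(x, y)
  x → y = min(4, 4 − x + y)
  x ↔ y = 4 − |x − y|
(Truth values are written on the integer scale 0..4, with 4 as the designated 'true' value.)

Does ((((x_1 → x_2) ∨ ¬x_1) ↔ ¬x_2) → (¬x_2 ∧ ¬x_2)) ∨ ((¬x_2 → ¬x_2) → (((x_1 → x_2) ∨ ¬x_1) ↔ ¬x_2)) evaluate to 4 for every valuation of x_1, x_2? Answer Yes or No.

No

Counterexample: take x_1 = 3, x_2 = 2.
x_1 → x_2 = 3 → 2 = 3
¬x_1 = ¬3 = 1
(x_1 → x_2) ∨ ¬x_1 = 3 ∨ 1 = 3
¬x_2 = ¬2 = 2
((x_1 → x_2) ∨ ¬x_1) ↔ ¬x_2 = 3 ↔ 2 = 3
¬x_2 = ¬2 = 2
¬x_2 = ¬2 = 2
¬x_2 ∧ ¬x_2 = 2 ∧ 2 = 2
(((x_1 → x_2) ∨ ¬x_1) ↔ ¬x_2) → (¬x_2 ∧ ¬x_2) = 3 → 2 = 3
¬x_2 = ¬2 = 2
¬x_2 = ¬2 = 2
¬x_2 → ¬x_2 = 2 → 2 = 4
x_1 → x_2 = 3 → 2 = 3
¬x_1 = ¬3 = 1
(x_1 → x_2) ∨ ¬x_1 = 3 ∨ 1 = 3
¬x_2 = ¬2 = 2
((x_1 → x_2) ∨ ¬x_1) ↔ ¬x_2 = 3 ↔ 2 = 3
(¬x_2 → ¬x_2) → (((x_1 → x_2) ∨ ¬x_1) ↔ ¬x_2) = 4 → 3 = 3
((((x_1 → x_2) ∨ ¬x_1) ↔ ¬x_2) → (¬x_2 ∧ ¬x_2)) ∨ ((¬x_2 → ¬x_2) → (((x_1 → x_2) ∨ ¬x_1) ↔ ¬x_2)) = 3 ∨ 3 = 3
This gives 3 ≠ 4.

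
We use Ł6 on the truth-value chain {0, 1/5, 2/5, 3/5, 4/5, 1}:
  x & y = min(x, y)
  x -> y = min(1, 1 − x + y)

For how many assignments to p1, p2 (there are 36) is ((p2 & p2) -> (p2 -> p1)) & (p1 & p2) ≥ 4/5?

4

value 1: 1 assignment (counts)
value 4/5: 3 assignments (counts)
value 3/5: 5 assignments
value 2/5: 7 assignments
value 1/5: 9 assignments
value 0: 11 assignments
So 4 of the 36 assignments meet the threshold.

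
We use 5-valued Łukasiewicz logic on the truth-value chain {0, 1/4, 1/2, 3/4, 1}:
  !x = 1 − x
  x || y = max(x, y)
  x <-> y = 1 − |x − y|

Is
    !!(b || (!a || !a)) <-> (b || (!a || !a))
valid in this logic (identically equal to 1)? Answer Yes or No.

At a = 1/2, b = 1/2, for instance:
!a = !1/2 = 1/2
!a = !1/2 = 1/2
!a || !a = 1/2 || 1/2 = 1/2
b || (!a || !a) = 1/2 || 1/2 = 1/2
!(b || (!a || !a)) = !1/2 = 1/2
!!(b || (!a || !a)) = !1/2 = 1/2
!!(b || (!a || !a)) <-> (b || (!a || !a)) = 1/2 <-> 1/2 = 1
and checking the remaining 24 assignments likewise gives ≥ 1 in every case.

Yes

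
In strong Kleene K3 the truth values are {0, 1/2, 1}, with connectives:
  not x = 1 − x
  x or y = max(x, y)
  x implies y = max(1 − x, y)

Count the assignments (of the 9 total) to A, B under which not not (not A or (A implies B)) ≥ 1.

5

A = 0, B = 0 ↦ 1  ≥
A = 0, B = 1/2 ↦ 1  ≥
A = 0, B = 1 ↦ 1  ≥
A = 1/2, B = 0 ↦ 1/2  <
A = 1/2, B = 1/2 ↦ 1/2  <
A = 1/2, B = 1 ↦ 1  ≥
A = 1, B = 0 ↦ 0  <
A = 1, B = 1/2 ↦ 1/2  <
A = 1, B = 1 ↦ 1  ≥
So 5 of the 9 assignments meet the threshold.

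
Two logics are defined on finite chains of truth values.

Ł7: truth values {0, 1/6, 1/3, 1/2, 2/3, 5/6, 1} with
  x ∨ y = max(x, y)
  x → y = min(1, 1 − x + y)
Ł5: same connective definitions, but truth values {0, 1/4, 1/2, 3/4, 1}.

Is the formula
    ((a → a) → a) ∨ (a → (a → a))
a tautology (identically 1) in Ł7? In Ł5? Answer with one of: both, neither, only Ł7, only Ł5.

both

In Ł7: every assignment gives 1 — tautology.
In Ł5: every assignment gives 1 — tautology.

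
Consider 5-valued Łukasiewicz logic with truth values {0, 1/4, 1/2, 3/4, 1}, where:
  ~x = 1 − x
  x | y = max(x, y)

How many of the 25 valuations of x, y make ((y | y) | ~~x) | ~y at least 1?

value 1: 13 assignments (counts)
value 3/4: 9 assignments
value 1/2: 3 assignments
So 13 of the 25 assignments meet the threshold.

13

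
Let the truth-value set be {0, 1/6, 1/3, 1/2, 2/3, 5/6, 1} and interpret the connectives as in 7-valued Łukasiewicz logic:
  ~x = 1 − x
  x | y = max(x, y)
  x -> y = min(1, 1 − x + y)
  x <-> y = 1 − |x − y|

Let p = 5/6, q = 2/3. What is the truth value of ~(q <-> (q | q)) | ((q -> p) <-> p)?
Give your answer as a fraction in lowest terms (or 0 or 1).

5/6

q | q = 2/3 | 2/3 = 2/3
q <-> (q | q) = 2/3 <-> 2/3 = 1
~(q <-> (q | q)) = ~1 = 0
q -> p = 2/3 -> 5/6 = 1
(q -> p) <-> p = 1 <-> 5/6 = 5/6
~(q <-> (q | q)) | ((q -> p) <-> p) = 0 | 5/6 = 5/6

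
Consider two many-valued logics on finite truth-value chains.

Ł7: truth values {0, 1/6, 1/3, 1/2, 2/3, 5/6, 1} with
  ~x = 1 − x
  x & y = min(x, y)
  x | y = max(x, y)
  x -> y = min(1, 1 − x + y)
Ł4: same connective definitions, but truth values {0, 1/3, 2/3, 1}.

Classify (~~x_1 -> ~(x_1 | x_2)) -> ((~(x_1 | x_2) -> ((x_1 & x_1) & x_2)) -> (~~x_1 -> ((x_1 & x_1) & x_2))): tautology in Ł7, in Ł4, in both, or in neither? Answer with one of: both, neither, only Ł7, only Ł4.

In Ł7: every assignment gives 1 — tautology.
In Ł4: every assignment gives 1 — tautology.

both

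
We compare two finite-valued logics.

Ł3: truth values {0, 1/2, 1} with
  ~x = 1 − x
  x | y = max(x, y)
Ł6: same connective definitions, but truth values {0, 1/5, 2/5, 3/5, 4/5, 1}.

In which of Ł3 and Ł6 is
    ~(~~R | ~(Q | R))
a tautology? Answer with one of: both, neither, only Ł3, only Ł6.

neither

In Ł3: at Q = 0, R = 0 the value is 0 — not a tautology.
In Ł6: at Q = 0, R = 0 the value is 0 — not a tautology.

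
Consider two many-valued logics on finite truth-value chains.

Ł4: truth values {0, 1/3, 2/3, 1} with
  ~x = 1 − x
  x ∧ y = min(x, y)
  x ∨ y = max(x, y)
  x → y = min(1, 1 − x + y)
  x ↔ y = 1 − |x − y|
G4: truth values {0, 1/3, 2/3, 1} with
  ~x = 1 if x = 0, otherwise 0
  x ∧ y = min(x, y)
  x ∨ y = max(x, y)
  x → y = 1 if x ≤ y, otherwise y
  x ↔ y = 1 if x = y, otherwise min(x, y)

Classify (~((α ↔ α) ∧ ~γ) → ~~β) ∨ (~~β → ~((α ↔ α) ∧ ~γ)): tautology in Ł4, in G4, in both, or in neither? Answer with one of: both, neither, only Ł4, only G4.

In Ł4: every assignment gives 1 — tautology.
In G4: every assignment gives 1 — tautology.

both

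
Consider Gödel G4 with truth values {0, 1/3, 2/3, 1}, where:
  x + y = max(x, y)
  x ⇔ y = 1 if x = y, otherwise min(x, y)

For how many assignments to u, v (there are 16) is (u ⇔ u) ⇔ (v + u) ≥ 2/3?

u = 0, v = 0 ↦ 0  <
u = 0, v = 1/3 ↦ 1/3  <
u = 0, v = 2/3 ↦ 2/3  ≥
u = 0, v = 1 ↦ 1  ≥
u = 1/3, v = 0 ↦ 1/3  <
u = 1/3, v = 1/3 ↦ 1/3  <
u = 1/3, v = 2/3 ↦ 2/3  ≥
u = 1/3, v = 1 ↦ 1  ≥
u = 2/3, v = 0 ↦ 2/3  ≥
u = 2/3, v = 1/3 ↦ 2/3  ≥
u = 2/3, v = 2/3 ↦ 2/3  ≥
u = 2/3, v = 1 ↦ 1  ≥
u = 1, v = 0 ↦ 1  ≥
u = 1, v = 1/3 ↦ 1  ≥
u = 1, v = 2/3 ↦ 1  ≥
u = 1, v = 1 ↦ 1  ≥
So 12 of the 16 assignments meet the threshold.

12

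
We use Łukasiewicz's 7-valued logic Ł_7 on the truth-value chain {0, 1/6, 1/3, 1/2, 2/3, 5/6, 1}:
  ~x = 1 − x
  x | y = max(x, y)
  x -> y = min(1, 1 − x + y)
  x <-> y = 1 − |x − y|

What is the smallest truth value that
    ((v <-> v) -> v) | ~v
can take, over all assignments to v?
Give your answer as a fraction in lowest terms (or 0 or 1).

1/2

Take v = 1/2:
v <-> v = 1/2 <-> 1/2 = 1
(v <-> v) -> v = 1 -> 1/2 = 1/2
~v = ~1/2 = 1/2
((v <-> v) -> v) | ~v = 1/2 | 1/2 = 1/2
No assignment yields a value below 1/2, so this is the minimum.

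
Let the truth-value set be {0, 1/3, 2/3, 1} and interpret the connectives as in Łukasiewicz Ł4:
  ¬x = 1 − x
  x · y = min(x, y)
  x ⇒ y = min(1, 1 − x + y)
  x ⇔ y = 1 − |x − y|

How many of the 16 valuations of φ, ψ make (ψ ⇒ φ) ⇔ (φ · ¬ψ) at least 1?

2

φ = 0, ψ = 0 ↦ 0  <
φ = 0, ψ = 1/3 ↦ 1/3  <
φ = 0, ψ = 2/3 ↦ 2/3  <
φ = 0, ψ = 1 ↦ 1  ≥
φ = 1/3, ψ = 0 ↦ 1/3  <
φ = 1/3, ψ = 1/3 ↦ 1/3  <
φ = 1/3, ψ = 2/3 ↦ 2/3  <
φ = 1/3, ψ = 1 ↦ 2/3  <
φ = 2/3, ψ = 0 ↦ 2/3  <
φ = 2/3, ψ = 1/3 ↦ 2/3  <
φ = 2/3, ψ = 2/3 ↦ 1/3  <
φ = 2/3, ψ = 1 ↦ 1/3  <
φ = 1, ψ = 0 ↦ 1  ≥
φ = 1, ψ = 1/3 ↦ 2/3  <
φ = 1, ψ = 2/3 ↦ 1/3  <
φ = 1, ψ = 1 ↦ 0  <
So 2 of the 16 assignments meet the threshold.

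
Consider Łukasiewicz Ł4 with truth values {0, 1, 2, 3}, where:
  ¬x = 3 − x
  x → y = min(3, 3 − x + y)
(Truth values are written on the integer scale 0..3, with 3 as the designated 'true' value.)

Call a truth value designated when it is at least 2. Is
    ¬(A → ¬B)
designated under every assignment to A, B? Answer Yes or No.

No

Counterexample: take A = 0, B = 0.
¬B = ¬0 = 3
A → ¬B = 0 → 3 = 3
¬(A → ¬B) = ¬3 = 0
This gives 0, which is below 2.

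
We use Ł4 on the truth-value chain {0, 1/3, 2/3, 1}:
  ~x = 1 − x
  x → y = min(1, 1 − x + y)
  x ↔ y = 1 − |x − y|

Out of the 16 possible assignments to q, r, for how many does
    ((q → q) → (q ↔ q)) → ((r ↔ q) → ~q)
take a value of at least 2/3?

13

q = 0, r = 0 ↦ 1  ≥
q = 0, r = 1/3 ↦ 1  ≥
q = 0, r = 2/3 ↦ 1  ≥
q = 0, r = 1 ↦ 1  ≥
q = 1/3, r = 0 ↦ 1  ≥
q = 1/3, r = 1/3 ↦ 2/3  ≥
q = 1/3, r = 2/3 ↦ 1  ≥
q = 1/3, r = 1 ↦ 1  ≥
q = 2/3, r = 0 ↦ 1  ≥
q = 2/3, r = 1/3 ↦ 2/3  ≥
q = 2/3, r = 2/3 ↦ 1/3  <
q = 2/3, r = 1 ↦ 2/3  ≥
q = 1, r = 0 ↦ 1  ≥
q = 1, r = 1/3 ↦ 2/3  ≥
q = 1, r = 2/3 ↦ 1/3  <
q = 1, r = 1 ↦ 0  <
So 13 of the 16 assignments meet the threshold.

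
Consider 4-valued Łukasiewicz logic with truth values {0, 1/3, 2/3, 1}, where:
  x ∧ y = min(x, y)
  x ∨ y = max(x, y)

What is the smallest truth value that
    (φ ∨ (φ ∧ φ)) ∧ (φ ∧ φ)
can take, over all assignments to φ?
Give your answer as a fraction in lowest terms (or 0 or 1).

Take φ = 0:
φ ∧ φ = 0 ∧ 0 = 0
φ ∨ (φ ∧ φ) = 0 ∨ 0 = 0
φ ∧ φ = 0 ∧ 0 = 0
(φ ∨ (φ ∧ φ)) ∧ (φ ∧ φ) = 0 ∧ 0 = 0
No assignment yields a value below 0, so this is the minimum.

0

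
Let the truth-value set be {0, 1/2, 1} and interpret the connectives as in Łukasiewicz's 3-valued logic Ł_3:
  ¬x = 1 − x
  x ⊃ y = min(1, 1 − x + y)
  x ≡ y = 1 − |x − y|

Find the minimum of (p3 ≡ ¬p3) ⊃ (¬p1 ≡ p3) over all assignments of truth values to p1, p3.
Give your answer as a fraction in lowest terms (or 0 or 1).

1/2

Take p1 = 0, p3 = 1/2:
¬p3 = ¬1/2 = 1/2
p3 ≡ ¬p3 = 1/2 ≡ 1/2 = 1
¬p1 = ¬0 = 1
¬p1 ≡ p3 = 1 ≡ 1/2 = 1/2
(p3 ≡ ¬p3) ⊃ (¬p1 ≡ p3) = 1 ⊃ 1/2 = 1/2
No assignment yields a value below 1/2, so this is the minimum.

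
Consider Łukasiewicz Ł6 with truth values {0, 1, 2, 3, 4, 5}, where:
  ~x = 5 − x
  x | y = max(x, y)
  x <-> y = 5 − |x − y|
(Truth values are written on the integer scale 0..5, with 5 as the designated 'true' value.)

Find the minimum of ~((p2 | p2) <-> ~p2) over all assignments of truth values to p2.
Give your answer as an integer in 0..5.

1

Take p2 = 2:
p2 | p2 = 2 | 2 = 2
~p2 = ~2 = 3
(p2 | p2) <-> ~p2 = 2 <-> 3 = 4
~((p2 | p2) <-> ~p2) = ~4 = 1
No assignment yields a value below 1, so this is the minimum.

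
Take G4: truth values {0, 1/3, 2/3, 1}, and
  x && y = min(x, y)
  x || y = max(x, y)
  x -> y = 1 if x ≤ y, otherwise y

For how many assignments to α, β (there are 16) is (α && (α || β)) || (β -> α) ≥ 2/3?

11

α = 0, β = 0 ↦ 1  ≥
α = 0, β = 1/3 ↦ 0  <
α = 0, β = 2/3 ↦ 0  <
α = 0, β = 1 ↦ 0  <
α = 1/3, β = 0 ↦ 1  ≥
α = 1/3, β = 1/3 ↦ 1  ≥
α = 1/3, β = 2/3 ↦ 1/3  <
α = 1/3, β = 1 ↦ 1/3  <
α = 2/3, β = 0 ↦ 1  ≥
α = 2/3, β = 1/3 ↦ 1  ≥
α = 2/3, β = 2/3 ↦ 1  ≥
α = 2/3, β = 1 ↦ 2/3  ≥
α = 1, β = 0 ↦ 1  ≥
α = 1, β = 1/3 ↦ 1  ≥
α = 1, β = 2/3 ↦ 1  ≥
α = 1, β = 1 ↦ 1  ≥
So 11 of the 16 assignments meet the threshold.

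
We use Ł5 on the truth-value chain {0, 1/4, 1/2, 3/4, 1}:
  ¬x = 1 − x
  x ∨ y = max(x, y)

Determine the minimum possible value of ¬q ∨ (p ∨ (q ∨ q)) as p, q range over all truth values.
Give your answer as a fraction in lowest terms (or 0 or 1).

Take p = 0, q = 1/2:
¬q = ¬1/2 = 1/2
q ∨ q = 1/2 ∨ 1/2 = 1/2
p ∨ (q ∨ q) = 0 ∨ 1/2 = 1/2
¬q ∨ (p ∨ (q ∨ q)) = 1/2 ∨ 1/2 = 1/2
No assignment yields a value below 1/2, so this is the minimum.

1/2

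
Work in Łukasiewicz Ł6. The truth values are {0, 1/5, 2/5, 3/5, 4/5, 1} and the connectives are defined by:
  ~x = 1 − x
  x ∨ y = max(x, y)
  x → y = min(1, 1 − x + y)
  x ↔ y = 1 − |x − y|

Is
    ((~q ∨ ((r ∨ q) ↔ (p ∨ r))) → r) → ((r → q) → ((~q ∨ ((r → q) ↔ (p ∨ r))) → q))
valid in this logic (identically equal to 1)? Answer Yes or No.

No

Counterexample: take p = 4/5, q = 1/5, r = 2/5.
~q = ~1/5 = 4/5
r ∨ q = 2/5 ∨ 1/5 = 2/5
p ∨ r = 4/5 ∨ 2/5 = 4/5
(r ∨ q) ↔ (p ∨ r) = 2/5 ↔ 4/5 = 3/5
~q ∨ ((r ∨ q) ↔ (p ∨ r)) = 4/5 ∨ 3/5 = 4/5
(~q ∨ ((r ∨ q) ↔ (p ∨ r))) → r = 4/5 → 2/5 = 3/5
r → q = 2/5 → 1/5 = 4/5
~q = ~1/5 = 4/5
r → q = 2/5 → 1/5 = 4/5
p ∨ r = 4/5 ∨ 2/5 = 4/5
(r → q) ↔ (p ∨ r) = 4/5 ↔ 4/5 = 1
~q ∨ ((r → q) ↔ (p ∨ r)) = 4/5 ∨ 1 = 1
(~q ∨ ((r → q) ↔ (p ∨ r))) → q = 1 → 1/5 = 1/5
(r → q) → ((~q ∨ ((r → q) ↔ (p ∨ r))) → q) = 4/5 → 1/5 = 2/5
((~q ∨ ((r ∨ q) ↔ (p ∨ r))) → r) → ((r → q) → ((~q ∨ ((r → q) ↔ (p ∨ r))) → q)) = 3/5 → 2/5 = 4/5
This gives 4/5 ≠ 1.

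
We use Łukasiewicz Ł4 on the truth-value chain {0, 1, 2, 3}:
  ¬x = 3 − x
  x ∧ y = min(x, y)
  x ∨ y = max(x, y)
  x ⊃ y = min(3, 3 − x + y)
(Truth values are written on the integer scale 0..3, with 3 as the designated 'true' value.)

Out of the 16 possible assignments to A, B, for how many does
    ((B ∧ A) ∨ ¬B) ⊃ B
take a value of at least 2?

A = 0, B = 0 ↦ 0  <
A = 0, B = 1 ↦ 2  ≥
A = 0, B = 2 ↦ 3  ≥
A = 0, B = 3 ↦ 3  ≥
A = 1, B = 0 ↦ 0  <
A = 1, B = 1 ↦ 2  ≥
A = 1, B = 2 ↦ 3  ≥
A = 1, B = 3 ↦ 3  ≥
A = 2, B = 0 ↦ 0  <
A = 2, B = 1 ↦ 2  ≥
A = 2, B = 2 ↦ 3  ≥
A = 2, B = 3 ↦ 3  ≥
A = 3, B = 0 ↦ 0  <
A = 3, B = 1 ↦ 2  ≥
A = 3, B = 2 ↦ 3  ≥
A = 3, B = 3 ↦ 3  ≥
So 12 of the 16 assignments meet the threshold.

12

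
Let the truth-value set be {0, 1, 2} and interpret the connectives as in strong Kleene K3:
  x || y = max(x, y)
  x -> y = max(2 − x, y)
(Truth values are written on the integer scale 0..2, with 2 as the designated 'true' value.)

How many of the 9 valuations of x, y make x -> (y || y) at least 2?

x = 0, y = 0 ↦ 2  ≥
x = 0, y = 1 ↦ 2  ≥
x = 0, y = 2 ↦ 2  ≥
x = 1, y = 0 ↦ 1  <
x = 1, y = 1 ↦ 1  <
x = 1, y = 2 ↦ 2  ≥
x = 2, y = 0 ↦ 0  <
x = 2, y = 1 ↦ 1  <
x = 2, y = 2 ↦ 2  ≥
So 5 of the 9 assignments meet the threshold.

5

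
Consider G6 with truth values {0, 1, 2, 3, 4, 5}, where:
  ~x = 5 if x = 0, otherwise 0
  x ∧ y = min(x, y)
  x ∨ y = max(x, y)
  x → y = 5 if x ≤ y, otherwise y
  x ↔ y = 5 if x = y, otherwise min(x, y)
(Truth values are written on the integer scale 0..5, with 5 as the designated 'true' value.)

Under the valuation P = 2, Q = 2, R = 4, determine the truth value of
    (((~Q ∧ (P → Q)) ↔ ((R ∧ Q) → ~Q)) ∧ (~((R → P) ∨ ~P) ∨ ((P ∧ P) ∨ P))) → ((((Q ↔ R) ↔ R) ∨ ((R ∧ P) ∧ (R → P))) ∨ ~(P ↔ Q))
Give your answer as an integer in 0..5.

5

~Q = ~2 = 0
P → Q = 2 → 2 = 5
~Q ∧ (P → Q) = 0 ∧ 5 = 0
R ∧ Q = 4 ∧ 2 = 2
~Q = ~2 = 0
(R ∧ Q) → ~Q = 2 → 0 = 0
(~Q ∧ (P → Q)) ↔ ((R ∧ Q) → ~Q) = 0 ↔ 0 = 5
R → P = 4 → 2 = 2
~P = ~2 = 0
(R → P) ∨ ~P = 2 ∨ 0 = 2
~((R → P) ∨ ~P) = ~2 = 0
P ∧ P = 2 ∧ 2 = 2
(P ∧ P) ∨ P = 2 ∨ 2 = 2
~((R → P) ∨ ~P) ∨ ((P ∧ P) ∨ P) = 0 ∨ 2 = 2
((~Q ∧ (P → Q)) ↔ ((R ∧ Q) → ~Q)) ∧ (~((R → P) ∨ ~P) ∨ ((P ∧ P) ∨ P)) = 5 ∧ 2 = 2
Q ↔ R = 2 ↔ 4 = 2
(Q ↔ R) ↔ R = 2 ↔ 4 = 2
R ∧ P = 4 ∧ 2 = 2
R → P = 4 → 2 = 2
(R ∧ P) ∧ (R → P) = 2 ∧ 2 = 2
((Q ↔ R) ↔ R) ∨ ((R ∧ P) ∧ (R → P)) = 2 ∨ 2 = 2
P ↔ Q = 2 ↔ 2 = 5
~(P ↔ Q) = ~5 = 0
(((Q ↔ R) ↔ R) ∨ ((R ∧ P) ∧ (R → P))) ∨ ~(P ↔ Q) = 2 ∨ 0 = 2
(((~Q ∧ (P → Q)) ↔ ((R ∧ Q) → ~Q)) ∧ (~((R → P) ∨ ~P) ∨ ((P ∧ P) ∨ P))) → ((((Q ↔ R) ↔ R) ∨ ((R ∧ P) ∧ (R → P))) ∨ ~(P ↔ Q)) = 2 → 2 = 5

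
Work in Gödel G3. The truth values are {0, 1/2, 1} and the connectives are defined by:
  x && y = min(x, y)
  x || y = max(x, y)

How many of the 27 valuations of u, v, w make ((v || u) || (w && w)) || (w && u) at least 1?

value 1: 19 assignments (counts)
value 1/2: 7 assignments
value 0: 1 assignment
So 19 of the 27 assignments meet the threshold.

19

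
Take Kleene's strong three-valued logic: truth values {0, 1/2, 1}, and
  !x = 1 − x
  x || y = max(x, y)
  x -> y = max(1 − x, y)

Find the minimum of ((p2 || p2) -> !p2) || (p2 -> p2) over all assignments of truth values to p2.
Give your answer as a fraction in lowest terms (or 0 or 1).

Take p2 = 1/2:
p2 || p2 = 1/2 || 1/2 = 1/2
!p2 = !1/2 = 1/2
(p2 || p2) -> !p2 = 1/2 -> 1/2 = 1/2
p2 -> p2 = 1/2 -> 1/2 = 1/2
((p2 || p2) -> !p2) || (p2 -> p2) = 1/2 || 1/2 = 1/2
No assignment yields a value below 1/2, so this is the minimum.

1/2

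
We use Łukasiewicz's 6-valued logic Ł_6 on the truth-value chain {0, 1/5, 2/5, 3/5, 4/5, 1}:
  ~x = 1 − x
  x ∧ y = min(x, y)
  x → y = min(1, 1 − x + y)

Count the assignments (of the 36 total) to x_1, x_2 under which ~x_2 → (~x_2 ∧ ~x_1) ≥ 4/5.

26

value 1: 21 assignments (counts)
value 4/5: 5 assignments (counts)
value 3/5: 4 assignments
value 2/5: 3 assignments
value 1/5: 2 assignments
value 0: 1 assignment
So 26 of the 36 assignments meet the threshold.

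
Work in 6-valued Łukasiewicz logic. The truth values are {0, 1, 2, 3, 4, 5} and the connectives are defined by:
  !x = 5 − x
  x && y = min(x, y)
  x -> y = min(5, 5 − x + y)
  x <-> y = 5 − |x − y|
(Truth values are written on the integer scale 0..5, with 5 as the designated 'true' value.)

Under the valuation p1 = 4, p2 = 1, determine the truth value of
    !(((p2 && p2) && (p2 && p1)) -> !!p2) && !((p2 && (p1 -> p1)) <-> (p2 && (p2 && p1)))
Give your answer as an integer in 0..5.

p2 && p2 = 1 && 1 = 1
p2 && p1 = 1 && 4 = 1
(p2 && p2) && (p2 && p1) = 1 && 1 = 1
!p2 = !1 = 4
!!p2 = !4 = 1
((p2 && p2) && (p2 && p1)) -> !!p2 = 1 -> 1 = 5
!(((p2 && p2) && (p2 && p1)) -> !!p2) = !5 = 0
p1 -> p1 = 4 -> 4 = 5
p2 && (p1 -> p1) = 1 && 5 = 1
p2 && p1 = 1 && 4 = 1
p2 && (p2 && p1) = 1 && 1 = 1
(p2 && (p1 -> p1)) <-> (p2 && (p2 && p1)) = 1 <-> 1 = 5
!((p2 && (p1 -> p1)) <-> (p2 && (p2 && p1))) = !5 = 0
!(((p2 && p2) && (p2 && p1)) -> !!p2) && !((p2 && (p1 -> p1)) <-> (p2 && (p2 && p1))) = 0 && 0 = 0

0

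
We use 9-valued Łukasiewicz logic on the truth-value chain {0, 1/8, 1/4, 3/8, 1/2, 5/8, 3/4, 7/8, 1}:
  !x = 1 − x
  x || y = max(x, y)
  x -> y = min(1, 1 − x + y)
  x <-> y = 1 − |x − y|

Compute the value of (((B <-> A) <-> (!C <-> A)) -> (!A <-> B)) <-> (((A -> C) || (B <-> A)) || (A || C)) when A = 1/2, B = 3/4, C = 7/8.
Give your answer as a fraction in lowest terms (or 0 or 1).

7/8

B <-> A = 3/4 <-> 1/2 = 3/4
!C = !7/8 = 1/8
!C <-> A = 1/8 <-> 1/2 = 5/8
(B <-> A) <-> (!C <-> A) = 3/4 <-> 5/8 = 7/8
!A = !1/2 = 1/2
!A <-> B = 1/2 <-> 3/4 = 3/4
((B <-> A) <-> (!C <-> A)) -> (!A <-> B) = 7/8 -> 3/4 = 7/8
A -> C = 1/2 -> 7/8 = 1
B <-> A = 3/4 <-> 1/2 = 3/4
(A -> C) || (B <-> A) = 1 || 3/4 = 1
A || C = 1/2 || 7/8 = 7/8
((A -> C) || (B <-> A)) || (A || C) = 1 || 7/8 = 1
(((B <-> A) <-> (!C <-> A)) -> (!A <-> B)) <-> (((A -> C) || (B <-> A)) || (A || C)) = 7/8 <-> 1 = 7/8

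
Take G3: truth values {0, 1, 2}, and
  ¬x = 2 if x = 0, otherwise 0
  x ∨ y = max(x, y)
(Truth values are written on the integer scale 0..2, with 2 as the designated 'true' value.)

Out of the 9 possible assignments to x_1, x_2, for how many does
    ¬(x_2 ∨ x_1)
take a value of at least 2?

1

x_1 = 0, x_2 = 0 ↦ 2  ≥
x_1 = 0, x_2 = 1 ↦ 0  <
x_1 = 0, x_2 = 2 ↦ 0  <
x_1 = 1, x_2 = 0 ↦ 0  <
x_1 = 1, x_2 = 1 ↦ 0  <
x_1 = 1, x_2 = 2 ↦ 0  <
x_1 = 2, x_2 = 0 ↦ 0  <
x_1 = 2, x_2 = 1 ↦ 0  <
x_1 = 2, x_2 = 2 ↦ 0  <
So 1 of the 9 assignments meets the threshold.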